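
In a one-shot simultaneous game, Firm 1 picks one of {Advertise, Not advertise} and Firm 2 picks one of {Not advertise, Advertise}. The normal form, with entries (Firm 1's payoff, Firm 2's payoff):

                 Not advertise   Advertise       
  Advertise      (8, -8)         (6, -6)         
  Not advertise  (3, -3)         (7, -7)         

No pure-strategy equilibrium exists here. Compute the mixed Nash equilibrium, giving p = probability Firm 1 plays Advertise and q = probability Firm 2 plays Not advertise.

In a mixed equilibrium Firm 2 is indifferent between Not advertise and Advertise; this condition fixes p.
  Firm 2's payoff to Not advertise: p·(-8) + (1−p)·(-3) = -5p - 3
  Firm 2's payoff to Advertise: p·(-6) + (1−p)·(-7) = p - 7
  -5p - 3 = p - 7  ⇒  -6p = -4  ⇒  p = 2/3.
Set Firm 1's expected payoff from Advertise equal to that from Not advertise:
  Firm 1's expected payoff from Advertise: q·8 + (1−q)·6 = 2q + 6
  Firm 1's expected payoff from Not advertise: q·3 + (1−q)·7 = -4q + 7
  2q + 6 = -4q + 7  ⇒  6q = 1  ⇒  q = 1/6.

p = 2/3, q = 1/6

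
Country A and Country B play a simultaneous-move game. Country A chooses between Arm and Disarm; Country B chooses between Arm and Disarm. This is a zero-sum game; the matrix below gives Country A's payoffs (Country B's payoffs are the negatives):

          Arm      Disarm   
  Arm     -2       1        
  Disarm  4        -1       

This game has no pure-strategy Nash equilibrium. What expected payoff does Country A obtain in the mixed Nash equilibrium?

1/4

Country B's mix must leave Country A indifferent between Arm and Disarm.
  Country A's payoff to Arm: q·(-2) + (1−q)·1 = -3q + 1
  Country A's payoff to Disarm: q·4 + (1−q)·(-1) = 5q - 1
  -3q + 1 = 5q - 1  ⇒  -8q = -2  ⇒  q = 1/4.
At equilibrium Country A is indifferent across rows, so Country A's payoff equals the payoff from Arm: (1/4)·(-2) + (3/4)·1 = 1/4.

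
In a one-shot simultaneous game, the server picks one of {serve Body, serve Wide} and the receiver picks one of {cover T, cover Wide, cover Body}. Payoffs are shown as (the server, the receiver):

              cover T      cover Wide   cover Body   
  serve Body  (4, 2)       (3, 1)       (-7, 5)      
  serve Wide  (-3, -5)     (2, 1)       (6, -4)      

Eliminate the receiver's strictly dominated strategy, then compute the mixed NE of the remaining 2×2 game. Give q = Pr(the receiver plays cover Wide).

q = 13/14

The receiver's strategy cover T is strictly dominated by cover Body: 5 > 2 and -4 > -5. Eliminate cover T.
The receiver's mix must leave the server indifferent between serve Body and serve Wide.
  the server's expected payoff from serve Body: q·3 + (1−q)·(-7) = 10q - 7
  the server's expected payoff from serve Wide: q·2 + (1−q)·6 = -4q + 6
  10q - 7 = -4q + 6  ⇒  14q = 13  ⇒  q = 13/14.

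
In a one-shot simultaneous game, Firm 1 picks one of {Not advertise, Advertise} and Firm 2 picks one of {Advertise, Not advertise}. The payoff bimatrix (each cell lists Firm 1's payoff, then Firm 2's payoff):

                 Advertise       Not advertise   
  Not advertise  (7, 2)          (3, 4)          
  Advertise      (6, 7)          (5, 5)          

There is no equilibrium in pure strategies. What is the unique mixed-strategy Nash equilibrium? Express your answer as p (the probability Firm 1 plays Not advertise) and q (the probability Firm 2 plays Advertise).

Set Firm 2's expected payoff from Advertise equal to that from Not advertise:
  Firm 2's payoff to Advertise: p·2 + (1−p)·7 = -5p + 7
  Firm 2's payoff to Not advertise: p·4 + (1−p)·5 = -p + 5
  -5p + 7 = -p + 5  ⇒  -4p = -2  ⇒  p = 1/2.
Firm 2's mix must leave Firm 1 indifferent between Not advertise and Advertise.
  Firm 1's payoff to Not advertise: q·7 + (1−q)·3 = 4q + 3
  Firm 1's payoff to Advertise: q·6 + (1−q)·5 = q + 5
  4q + 3 = q + 5  ⇒  3q = 2  ⇒  q = 2/3.

p = 1/2, q = 2/3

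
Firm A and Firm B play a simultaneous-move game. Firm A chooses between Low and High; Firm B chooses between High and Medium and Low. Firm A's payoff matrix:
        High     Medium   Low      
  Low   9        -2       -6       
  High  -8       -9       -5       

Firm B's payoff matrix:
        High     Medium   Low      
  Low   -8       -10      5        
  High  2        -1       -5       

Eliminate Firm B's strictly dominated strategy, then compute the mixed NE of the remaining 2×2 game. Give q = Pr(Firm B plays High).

Firm B's strategy Medium is strictly dominated by High: -8 > -10 and 2 > -1. Eliminate Medium.
Firm B's mix must leave Firm A indifferent between Low and High.
  Firm A's expected payoff from Low: q·9 + (1−q)·(-6) = 15q - 6
  Firm A's expected payoff from High: q·(-8) + (1−q)·(-5) = -3q - 5
  15q - 6 = -3q - 5  ⇒  18q = 1  ⇒  q = 1/18.

q = 1/18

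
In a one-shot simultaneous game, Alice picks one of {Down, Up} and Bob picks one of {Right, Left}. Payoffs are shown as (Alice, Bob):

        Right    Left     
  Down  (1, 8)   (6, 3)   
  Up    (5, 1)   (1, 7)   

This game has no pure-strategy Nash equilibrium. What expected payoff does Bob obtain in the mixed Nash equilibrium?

53/11

Bob's indifference between Right and Left determines Alice's mixing probability p:
  Bob's payoff to Right: p·8 + (1−p)·1 = 7p + 1
  Bob's payoff to Left: p·3 + (1−p)·7 = -4p + 7
  7p + 1 = -4p + 7  ⇒  11p = 6  ⇒  p = 6/11.
At equilibrium Bob is indifferent across columns, so Bob's payoff equals the payoff from Right: (6/11)·8 + (5/11)·1 = 53/11.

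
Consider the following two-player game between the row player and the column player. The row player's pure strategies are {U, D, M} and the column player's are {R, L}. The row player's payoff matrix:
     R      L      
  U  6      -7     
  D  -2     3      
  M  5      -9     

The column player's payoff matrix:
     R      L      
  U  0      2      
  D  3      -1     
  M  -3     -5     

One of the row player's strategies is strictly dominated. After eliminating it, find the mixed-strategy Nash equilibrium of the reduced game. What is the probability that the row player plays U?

The row player's strategy M is strictly dominated by U: 6 > 5 and -7 > -9. Eliminate M.
In a mixed equilibrium the column player is indifferent between R and L; this condition fixes p.
  the column player's expected payoff from R: p·0 + (1−p)·3 = -3p + 3
  the column player's expected payoff from L: p·2 + (1−p)·(-1) = 3p - 1
  -3p + 3 = 3p - 1  ⇒  -6p = -4  ⇒  p = 2/3.

p = 2/3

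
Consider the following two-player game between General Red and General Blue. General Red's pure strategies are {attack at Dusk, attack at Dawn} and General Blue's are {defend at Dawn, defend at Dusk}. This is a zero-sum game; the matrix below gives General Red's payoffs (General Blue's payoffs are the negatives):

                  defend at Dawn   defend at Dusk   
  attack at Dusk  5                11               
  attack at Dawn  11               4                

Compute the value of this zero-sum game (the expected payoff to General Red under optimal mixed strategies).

Set General Red's expected payoff from attack at Dusk equal to that from attack at Dawn:
  General Red's payoff from attack at Dusk: q·5 + (1−q)·11 = -6q + 11
  General Red's payoff from attack at Dawn: q·11 + (1−q)·4 = 7q + 4
  -6q + 11 = 7q + 4  ⇒  -13q = -7  ⇒  q = 7/13.
The value is General Red's expected payoff against this mix (using attack at Dusk): (7/13)·5 + (6/13)·11 = 101/13.

v = 101/13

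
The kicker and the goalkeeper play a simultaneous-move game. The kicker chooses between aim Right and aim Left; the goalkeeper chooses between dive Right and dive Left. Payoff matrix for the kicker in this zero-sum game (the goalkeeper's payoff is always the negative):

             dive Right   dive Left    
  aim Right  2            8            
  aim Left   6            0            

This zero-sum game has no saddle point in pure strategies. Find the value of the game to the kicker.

The kicker's indifference between aim Right and aim Left determines the goalkeeper's mixing probability q:
  the kicker's payoff from aim Right: q·2 + (1−q)·8 = -6q + 8
  the kicker's payoff from aim Left: q·6 + (1−q)·0 = 6q
  -6q + 8 = 6q  ⇒  -12q = -8  ⇒  q = 2/3.
The value is the kicker's expected payoff against this mix (using aim Right): (2/3)·2 + (1/3)·8 = 4.

v = 4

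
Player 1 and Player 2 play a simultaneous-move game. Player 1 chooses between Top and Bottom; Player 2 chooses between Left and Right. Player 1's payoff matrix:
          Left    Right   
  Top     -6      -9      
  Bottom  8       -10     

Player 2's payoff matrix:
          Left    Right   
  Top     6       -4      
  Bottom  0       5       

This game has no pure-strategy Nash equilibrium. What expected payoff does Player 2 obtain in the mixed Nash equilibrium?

In a mixed equilibrium Player 2 is indifferent between Left and Right; this condition fixes p.
  Player 2's expected payoff from Left: p·6 + (1−p)·0 = 6p
  Player 2's expected payoff from Right: p·(-4) + (1−p)·5 = -9p + 5
  6p = -9p + 5  ⇒  15p = 5  ⇒  p = 1/3.
At equilibrium Player 2 is indifferent across columns, so Player 2's payoff equals the payoff from Left: (1/3)·6 + (2/3)·0 = 2.

2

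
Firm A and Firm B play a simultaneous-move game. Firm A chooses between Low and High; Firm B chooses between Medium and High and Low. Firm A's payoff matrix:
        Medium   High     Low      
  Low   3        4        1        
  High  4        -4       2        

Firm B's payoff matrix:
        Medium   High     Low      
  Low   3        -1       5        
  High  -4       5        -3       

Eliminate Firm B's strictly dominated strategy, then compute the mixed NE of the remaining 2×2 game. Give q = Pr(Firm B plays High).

q = 1/9

Firm B's strategy Medium is strictly dominated by Low: 5 > 3 and -3 > -4. Eliminate Medium.
For Firm A to be willing to mix, Firm A must be indifferent between Low and High, which pins down Firm B's mix.
  Firm A's expected payoff from Low: q·4 + (1−q)·1 = 3q + 1
  Firm A's expected payoff from High: q·(-4) + (1−q)·2 = -6q + 2
  3q + 1 = -6q + 2  ⇒  9q = 1  ⇒  q = 1/9.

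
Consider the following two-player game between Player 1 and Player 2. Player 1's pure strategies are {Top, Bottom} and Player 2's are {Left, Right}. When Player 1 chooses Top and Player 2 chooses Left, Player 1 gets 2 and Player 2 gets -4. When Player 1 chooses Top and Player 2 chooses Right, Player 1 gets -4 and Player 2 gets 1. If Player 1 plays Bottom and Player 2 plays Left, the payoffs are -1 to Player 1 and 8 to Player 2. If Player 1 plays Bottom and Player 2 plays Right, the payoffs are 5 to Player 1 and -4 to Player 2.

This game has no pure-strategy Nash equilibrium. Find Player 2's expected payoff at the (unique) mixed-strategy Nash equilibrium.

-8/17

Set Player 2's expected payoff from Left equal to that from Right:
  Player 2's payoff to Left: p·(-4) + (1−p)·8 = -12p + 8
  Player 2's payoff to Right: p·1 + (1−p)·(-4) = 5p - 4
  -12p + 8 = 5p - 4  ⇒  -17p = -12  ⇒  p = 12/17.
At equilibrium Player 2 is indifferent across columns, so Player 2's payoff equals the payoff from Left: (12/17)·(-4) + (5/17)·8 = -8/17.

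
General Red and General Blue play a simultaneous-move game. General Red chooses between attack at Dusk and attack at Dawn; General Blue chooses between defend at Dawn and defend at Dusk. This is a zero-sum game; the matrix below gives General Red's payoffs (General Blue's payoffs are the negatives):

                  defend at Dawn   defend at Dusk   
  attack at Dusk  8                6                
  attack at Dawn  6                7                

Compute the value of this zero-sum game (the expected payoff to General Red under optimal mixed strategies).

v = 20/3

General Blue's mix must leave General Red indifferent between attack at Dusk and attack at Dawn.
  General Red's expected payoff from attack at Dusk: q·8 + (1−q)·6 = 2q + 6
  General Red's expected payoff from attack at Dawn: q·6 + (1−q)·7 = -q + 7
  2q + 6 = -q + 7  ⇒  3q = 1  ⇒  q = 1/3.
The value is General Red's expected payoff against this mix (using attack at Dusk): (1/3)·8 + (2/3)·6 = 20/3.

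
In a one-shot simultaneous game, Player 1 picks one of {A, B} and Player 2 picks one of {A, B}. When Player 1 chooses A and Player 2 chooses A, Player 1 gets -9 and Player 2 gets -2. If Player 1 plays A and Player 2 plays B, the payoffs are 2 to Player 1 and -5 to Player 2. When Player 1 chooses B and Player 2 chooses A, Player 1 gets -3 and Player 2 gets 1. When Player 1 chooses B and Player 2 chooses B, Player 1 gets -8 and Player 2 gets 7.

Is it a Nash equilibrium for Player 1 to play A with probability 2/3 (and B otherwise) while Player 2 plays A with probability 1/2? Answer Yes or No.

Given Player 2's mix q = 1/2, Player 1's payoff from A is -7/2 but from B is -11/2. Player 1 strictly prefers A, so Player 1 would not mix.
So the proposed profile is not a Nash equilibrium.

No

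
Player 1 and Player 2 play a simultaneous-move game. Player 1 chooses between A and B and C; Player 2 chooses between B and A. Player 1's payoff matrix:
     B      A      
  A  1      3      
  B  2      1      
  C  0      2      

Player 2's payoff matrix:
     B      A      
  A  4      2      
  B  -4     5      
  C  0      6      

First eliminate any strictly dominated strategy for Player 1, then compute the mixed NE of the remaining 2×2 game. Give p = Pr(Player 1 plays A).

Player 1's strategy C is strictly dominated by A: 1 > 0 and 3 > 2. Eliminate C.
Player 1's mix must leave Player 2 indifferent between B and A.
  Player 2's payoff from B: p·4 + (1−p)·(-4) = 8p - 4
  Player 2's payoff from A: p·2 + (1−p)·5 = -3p + 5
  8p - 4 = -3p + 5  ⇒  11p = 9  ⇒  p = 9/11.

p = 9/11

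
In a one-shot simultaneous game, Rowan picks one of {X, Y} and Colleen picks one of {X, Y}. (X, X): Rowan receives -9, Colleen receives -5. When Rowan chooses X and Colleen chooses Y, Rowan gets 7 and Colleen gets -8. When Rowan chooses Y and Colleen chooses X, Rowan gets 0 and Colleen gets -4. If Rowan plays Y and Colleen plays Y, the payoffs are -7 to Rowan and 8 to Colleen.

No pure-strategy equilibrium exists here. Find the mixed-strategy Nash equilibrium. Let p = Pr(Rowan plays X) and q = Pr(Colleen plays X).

p = 4/5, q = 14/23

For Colleen to be willing to mix, Colleen must be indifferent between X and Y, which pins down Rowan's mix.
  Colleen's payoff to X: p·(-5) + (1−p)·(-4) = -p - 4
  Colleen's payoff to Y: p·(-8) + (1−p)·8 = -16p + 8
  -p - 4 = -16p + 8  ⇒  15p = 12  ⇒  p = 4/5.
Rowan's indifference between X and Y determines Colleen's mixing probability q:
  Rowan's payoff to X: q·(-9) + (1−q)·7 = -16q + 7
  Rowan's payoff to Y: q·0 + (1−q)·(-7) = 7q - 7
  -16q + 7 = 7q - 7  ⇒  -23q = -14  ⇒  q = 14/23.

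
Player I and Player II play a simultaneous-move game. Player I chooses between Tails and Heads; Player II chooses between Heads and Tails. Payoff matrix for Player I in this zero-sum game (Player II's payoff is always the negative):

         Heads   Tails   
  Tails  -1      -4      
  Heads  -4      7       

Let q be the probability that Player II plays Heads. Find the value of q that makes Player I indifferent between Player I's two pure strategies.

q = 11/14

In a mixed equilibrium Player I is indifferent between Tails and Heads; this condition fixes q.
  Player I's expected payoff from Tails: q·(-1) + (1−q)·(-4) = 3q - 4
  Player I's expected payoff from Heads: q·(-4) + (1−q)·7 = -11q + 7
  3q - 4 = -11q + 7  ⇒  14q = 11  ⇒  q = 11/14.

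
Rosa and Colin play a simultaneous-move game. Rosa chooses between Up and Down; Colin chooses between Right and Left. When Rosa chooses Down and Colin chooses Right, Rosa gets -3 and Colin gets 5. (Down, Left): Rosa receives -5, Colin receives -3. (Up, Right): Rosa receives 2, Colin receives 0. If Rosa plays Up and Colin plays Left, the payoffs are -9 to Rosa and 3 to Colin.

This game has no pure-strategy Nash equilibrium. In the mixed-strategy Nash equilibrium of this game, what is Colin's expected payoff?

15/11

Rosa's mix must leave Colin indifferent between Right and Left.
  Colin's payoff from Right: p·0 + (1−p)·5 = -5p + 5
  Colin's payoff from Left: p·3 + (1−p)·(-3) = 6p - 3
  -5p + 5 = 6p - 3  ⇒  -11p = -8  ⇒  p = 8/11.
At equilibrium Colin is indifferent across columns, so Colin's payoff equals the payoff from Right: (8/11)·0 + (3/11)·5 = 15/11.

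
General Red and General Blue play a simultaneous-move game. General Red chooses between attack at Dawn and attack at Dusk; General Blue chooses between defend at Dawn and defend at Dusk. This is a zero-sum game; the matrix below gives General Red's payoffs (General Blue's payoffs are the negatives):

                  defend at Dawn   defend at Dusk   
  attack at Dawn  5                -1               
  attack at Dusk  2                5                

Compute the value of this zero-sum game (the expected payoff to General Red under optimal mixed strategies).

v = 3

In a mixed equilibrium General Red is indifferent between attack at Dawn and attack at Dusk; this condition fixes q.
  General Red's payoff from attack at Dawn: q·5 + (1−q)·(-1) = 6q - 1
  General Red's payoff from attack at Dusk: q·2 + (1−q)·5 = -3q + 5
  6q - 1 = -3q + 5  ⇒  9q = 6  ⇒  q = 2/3.
The value is General Red's expected payoff against this mix (using attack at Dawn): (2/3)·5 + (1/3)·(-1) = 3.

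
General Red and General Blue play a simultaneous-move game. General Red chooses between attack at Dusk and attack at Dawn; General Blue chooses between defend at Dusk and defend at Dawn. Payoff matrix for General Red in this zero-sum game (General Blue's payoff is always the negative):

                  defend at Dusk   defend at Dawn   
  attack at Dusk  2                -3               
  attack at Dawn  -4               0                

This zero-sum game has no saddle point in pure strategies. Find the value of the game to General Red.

General Red's indifference between attack at Dusk and attack at Dawn determines General Blue's mixing probability q:
  General Red's payoff to attack at Dusk: q·2 + (1−q)·(-3) = 5q - 3
  General Red's payoff to attack at Dawn: q·(-4) + (1−q)·0 = -4q
  5q - 3 = -4q  ⇒  9q = 3  ⇒  q = 1/3.
The value is General Red's expected payoff against this mix (using attack at Dusk): (1/3)·2 + (2/3)·(-3) = -4/3.

v = -4/3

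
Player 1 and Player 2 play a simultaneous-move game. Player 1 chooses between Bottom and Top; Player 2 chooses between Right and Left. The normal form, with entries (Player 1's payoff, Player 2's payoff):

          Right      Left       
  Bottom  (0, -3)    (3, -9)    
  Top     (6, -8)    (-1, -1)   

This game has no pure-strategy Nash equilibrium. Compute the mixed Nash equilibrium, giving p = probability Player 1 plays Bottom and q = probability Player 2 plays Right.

Set Player 2's expected payoff from Right equal to that from Left:
  Player 2's expected payoff from Right: p·(-3) + (1−p)·(-8) = 5p - 8
  Player 2's expected payoff from Left: p·(-9) + (1−p)·(-1) = -8p - 1
  5p - 8 = -8p - 1  ⇒  13p = 7  ⇒  p = 7/13.
Set Player 1's expected payoff from Bottom equal to that from Top:
  Player 1's expected payoff from Bottom: q·0 + (1−q)·3 = -3q + 3
  Player 1's expected payoff from Top: q·6 + (1−q)·(-1) = 7q - 1
  -3q + 3 = 7q - 1  ⇒  -10q = -4  ⇒  q = 2/5.

p = 7/13, q = 2/5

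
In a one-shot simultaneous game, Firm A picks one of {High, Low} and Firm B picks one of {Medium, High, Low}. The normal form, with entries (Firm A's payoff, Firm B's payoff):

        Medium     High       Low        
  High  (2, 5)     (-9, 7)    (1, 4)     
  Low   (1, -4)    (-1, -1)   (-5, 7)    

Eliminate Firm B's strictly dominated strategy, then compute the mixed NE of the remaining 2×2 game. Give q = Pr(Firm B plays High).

q = 3/7

Firm B's strategy Medium is strictly dominated by High: 7 > 5 and -1 > -4. Eliminate Medium.
Firm B's mix must leave Firm A indifferent between High and Low.
  Firm A's expected payoff from High: q·(-9) + (1−q)·1 = -10q + 1
  Firm A's expected payoff from Low: q·(-1) + (1−q)·(-5) = 4q - 5
  -10q + 1 = 4q - 5  ⇒  -14q = -6  ⇒  q = 3/7.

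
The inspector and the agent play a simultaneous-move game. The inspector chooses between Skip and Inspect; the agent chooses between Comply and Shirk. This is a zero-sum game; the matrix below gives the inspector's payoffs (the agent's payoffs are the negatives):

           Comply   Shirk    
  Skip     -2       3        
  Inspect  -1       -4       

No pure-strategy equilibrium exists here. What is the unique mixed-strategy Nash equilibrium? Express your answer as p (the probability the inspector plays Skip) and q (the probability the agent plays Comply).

The agent's indifference between Comply and Shirk determines the inspector's mixing probability p:
  the agent's expected payoff from Comply: p·2 + (1−p)·1 = p + 1
  the agent's expected payoff from Shirk: p·(-3) + (1−p)·4 = -7p + 4
  p + 1 = -7p + 4  ⇒  8p = 3  ⇒  p = 3/8.
The inspector's indifference between Skip and Inspect determines the agent's mixing probability q:
  the inspector's payoff from Skip: q·(-2) + (1−q)·3 = -5q + 3
  the inspector's payoff from Inspect: q·(-1) + (1−q)·(-4) = 3q - 4
  -5q + 3 = 3q - 4  ⇒  -8q = -7  ⇒  q = 7/8.

p = 3/8, q = 7/8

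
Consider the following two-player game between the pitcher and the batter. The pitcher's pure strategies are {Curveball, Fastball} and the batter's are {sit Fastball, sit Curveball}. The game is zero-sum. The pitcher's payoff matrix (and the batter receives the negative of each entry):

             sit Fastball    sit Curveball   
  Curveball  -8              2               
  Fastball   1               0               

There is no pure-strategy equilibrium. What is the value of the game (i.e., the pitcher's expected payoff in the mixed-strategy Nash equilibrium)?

v = 2/11

The batter's mix must leave the pitcher indifferent between Curveball and Fastball.
  the pitcher's payoff to Curveball: q·(-8) + (1−q)·2 = -10q + 2
  the pitcher's payoff to Fastball: q·1 + (1−q)·0 = q
  -10q + 2 = q  ⇒  -11q = -2  ⇒  q = 2/11.
The value is the pitcher's expected payoff against this mix (using Curveball): (2/11)·(-8) + (9/11)·2 = 2/11.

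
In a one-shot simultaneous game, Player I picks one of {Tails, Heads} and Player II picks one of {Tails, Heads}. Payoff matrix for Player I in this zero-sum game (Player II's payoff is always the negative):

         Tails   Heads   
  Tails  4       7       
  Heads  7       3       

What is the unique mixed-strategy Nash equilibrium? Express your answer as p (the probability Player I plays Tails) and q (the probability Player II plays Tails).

For Player II to be willing to mix, Player II must be indifferent between Tails and Heads, which pins down Player I's mix.
  Player II's payoff to Tails: p·(-4) + (1−p)·(-7) = 3p - 7
  Player II's payoff to Heads: p·(-7) + (1−p)·(-3) = -4p - 3
  3p - 7 = -4p - 3  ⇒  7p = 4  ⇒  p = 4/7.
For Player I to be willing to mix, Player I must be indifferent between Tails and Heads, which pins down Player II's mix.
  Player I's payoff from Tails: q·4 + (1−q)·7 = -3q + 7
  Player I's payoff from Heads: q·7 + (1−q)·3 = 4q + 3
  -3q + 7 = 4q + 3  ⇒  -7q = -4  ⇒  q = 4/7.

p = 4/7, q = 4/7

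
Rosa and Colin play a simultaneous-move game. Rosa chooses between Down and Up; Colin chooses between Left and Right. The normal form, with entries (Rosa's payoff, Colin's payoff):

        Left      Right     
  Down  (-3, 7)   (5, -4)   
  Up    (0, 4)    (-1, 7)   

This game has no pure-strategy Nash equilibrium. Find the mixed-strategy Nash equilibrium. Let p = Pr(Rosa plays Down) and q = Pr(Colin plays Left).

p = 3/14, q = 2/3

Rosa's mix must leave Colin indifferent between Left and Right.
  Colin's expected payoff from Left: p·7 + (1−p)·4 = 3p + 4
  Colin's expected payoff from Right: p·(-4) + (1−p)·7 = -11p + 7
  3p + 4 = -11p + 7  ⇒  14p = 3  ⇒  p = 3/14.
In a mixed equilibrium Rosa is indifferent between Down and Up; this condition fixes q.
  Rosa's payoff from Down: q·(-3) + (1−q)·5 = -8q + 5
  Rosa's payoff from Up: q·0 + (1−q)·(-1) = q - 1
  -8q + 5 = q - 1  ⇒  -9q = -6  ⇒  q = 2/3.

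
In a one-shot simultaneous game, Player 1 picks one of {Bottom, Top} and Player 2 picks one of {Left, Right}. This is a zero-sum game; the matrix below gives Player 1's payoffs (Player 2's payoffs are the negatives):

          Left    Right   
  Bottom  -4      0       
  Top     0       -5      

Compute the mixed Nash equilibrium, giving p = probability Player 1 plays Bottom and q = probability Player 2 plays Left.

p = 5/9, q = 5/9

Player 2's indifference between Left and Right determines Player 1's mixing probability p:
  Player 2's payoff from Left: p·4 + (1−p)·0 = 4p
  Player 2's payoff from Right: p·0 + (1−p)·5 = -5p + 5
  4p = -5p + 5  ⇒  9p = 5  ⇒  p = 5/9.
Player 1's indifference between Bottom and Top determines Player 2's mixing probability q:
  Player 1's payoff to Bottom: q·(-4) + (1−q)·0 = -4q
  Player 1's payoff to Top: q·0 + (1−q)·(-5) = 5q - 5
  -4q = 5q - 5  ⇒  -9q = -5  ⇒  q = 5/9.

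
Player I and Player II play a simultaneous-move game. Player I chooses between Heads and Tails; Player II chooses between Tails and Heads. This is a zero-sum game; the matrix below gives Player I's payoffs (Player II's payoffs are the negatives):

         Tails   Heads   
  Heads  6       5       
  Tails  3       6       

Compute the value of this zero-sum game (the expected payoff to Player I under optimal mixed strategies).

v = 21/4

For Player I to be willing to mix, Player I must be indifferent between Heads and Tails, which pins down Player II's mix.
  Player I's expected payoff from Heads: q·6 + (1−q)·5 = q + 5
  Player I's expected payoff from Tails: q·3 + (1−q)·6 = -3q + 6
  q + 5 = -3q + 6  ⇒  4q = 1  ⇒  q = 1/4.
The value is Player I's expected payoff against this mix (using Heads): (1/4)·6 + (3/4)·5 = 21/4.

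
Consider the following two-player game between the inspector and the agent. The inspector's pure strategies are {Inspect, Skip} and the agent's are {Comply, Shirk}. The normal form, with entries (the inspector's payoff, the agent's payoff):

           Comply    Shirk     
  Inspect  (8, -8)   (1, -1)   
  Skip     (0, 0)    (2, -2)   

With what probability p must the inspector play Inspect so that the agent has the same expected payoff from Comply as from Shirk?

In a mixed equilibrium the agent is indifferent between Comply and Shirk; this condition fixes p.
  the agent's payoff from Comply: p·(-8) + (1−p)·0 = -8p
  the agent's payoff from Shirk: p·(-1) + (1−p)·(-2) = p - 2
  -8p = p - 2  ⇒  -9p = -2  ⇒  p = 2/9.

p = 2/9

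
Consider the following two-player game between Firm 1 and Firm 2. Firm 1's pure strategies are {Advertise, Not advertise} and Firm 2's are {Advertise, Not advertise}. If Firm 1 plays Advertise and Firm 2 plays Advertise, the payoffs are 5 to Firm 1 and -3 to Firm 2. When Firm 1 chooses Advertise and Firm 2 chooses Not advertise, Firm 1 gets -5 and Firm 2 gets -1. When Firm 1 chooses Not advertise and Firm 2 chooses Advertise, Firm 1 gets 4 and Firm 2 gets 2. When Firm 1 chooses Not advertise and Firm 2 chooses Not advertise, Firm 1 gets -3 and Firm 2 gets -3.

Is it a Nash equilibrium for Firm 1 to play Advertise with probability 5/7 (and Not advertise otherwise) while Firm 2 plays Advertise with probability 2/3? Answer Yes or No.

Yes

Check Firm 2's indifference given Firm 1's mix p = 5/7:
  payoff from Advertise = -11/7; payoff from Not advertise = -11/7 — equal.
Check Firm 1's indifference given Firm 2's mix q = 2/3:
  payoff from Advertise = 5/3; payoff from Not advertise = 5/3 — equal.
Both players are indifferent, so neither can profitably deviate.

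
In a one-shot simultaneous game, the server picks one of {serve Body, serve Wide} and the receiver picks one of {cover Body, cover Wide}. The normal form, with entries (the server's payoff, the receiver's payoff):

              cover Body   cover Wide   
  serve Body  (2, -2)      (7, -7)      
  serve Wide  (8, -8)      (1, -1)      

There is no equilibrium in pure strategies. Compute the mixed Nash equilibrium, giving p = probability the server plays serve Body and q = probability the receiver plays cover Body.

p = 7/12, q = 1/2

Set the receiver's expected payoff from cover Body equal to that from cover Wide:
  the receiver's payoff to cover Body: p·(-2) + (1−p)·(-8) = 6p - 8
  the receiver's payoff to cover Wide: p·(-7) + (1−p)·(-1) = -6p - 1
  6p - 8 = -6p - 1  ⇒  12p = 7  ⇒  p = 7/12.
The receiver's mix must leave the server indifferent between serve Body and serve Wide.
  the server's expected payoff from serve Body: q·2 + (1−q)·7 = -5q + 7
  the server's expected payoff from serve Wide: q·8 + (1−q)·1 = 7q + 1
  -5q + 7 = 7q + 1  ⇒  -12q = -6  ⇒  q = 1/2.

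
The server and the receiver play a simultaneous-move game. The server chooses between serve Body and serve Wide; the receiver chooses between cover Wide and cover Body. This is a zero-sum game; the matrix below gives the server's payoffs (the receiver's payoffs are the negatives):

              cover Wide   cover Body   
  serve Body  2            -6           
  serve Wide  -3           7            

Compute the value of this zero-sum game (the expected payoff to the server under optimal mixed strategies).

v = -2/9

In a mixed equilibrium the server is indifferent between serve Body and serve Wide; this condition fixes q.
  the server's expected payoff from serve Body: q·2 + (1−q)·(-6) = 8q - 6
  the server's expected payoff from serve Wide: q·(-3) + (1−q)·7 = -10q + 7
  8q - 6 = -10q + 7  ⇒  18q = 13  ⇒  q = 13/18.
The value is the server's expected payoff against this mix (using serve Body): (13/18)·2 + (5/18)·(-6) = -2/9.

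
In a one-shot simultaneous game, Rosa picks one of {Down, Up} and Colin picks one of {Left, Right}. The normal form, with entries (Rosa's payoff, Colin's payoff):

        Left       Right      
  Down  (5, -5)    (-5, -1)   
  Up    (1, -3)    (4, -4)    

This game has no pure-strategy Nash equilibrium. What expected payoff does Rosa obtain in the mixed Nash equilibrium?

25/13

Rosa's indifference between Down and Up determines Colin's mixing probability q:
  Rosa's payoff to Down: q·5 + (1−q)·(-5) = 10q - 5
  Rosa's payoff to Up: q·1 + (1−q)·4 = -3q + 4
  10q - 5 = -3q + 4  ⇒  13q = 9  ⇒  q = 9/13.
At equilibrium Rosa is indifferent across rows, so Rosa's payoff equals the payoff from Down: (9/13)·5 + (4/13)·(-5) = 25/13.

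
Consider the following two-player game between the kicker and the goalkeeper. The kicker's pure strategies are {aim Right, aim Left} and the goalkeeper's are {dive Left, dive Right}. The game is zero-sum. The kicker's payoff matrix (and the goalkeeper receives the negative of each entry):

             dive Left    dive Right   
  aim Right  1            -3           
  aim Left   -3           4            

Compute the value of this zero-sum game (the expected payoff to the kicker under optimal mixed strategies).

v = -5/11

The goalkeeper's mix must leave the kicker indifferent between aim Right and aim Left.
  the kicker's payoff from aim Right: q·1 + (1−q)·(-3) = 4q - 3
  the kicker's payoff from aim Left: q·(-3) + (1−q)·4 = -7q + 4
  4q - 3 = -7q + 4  ⇒  11q = 7  ⇒  q = 7/11.
The value is the kicker's expected payoff against this mix (using aim Right): (7/11)·1 + (4/11)·(-3) = -5/11.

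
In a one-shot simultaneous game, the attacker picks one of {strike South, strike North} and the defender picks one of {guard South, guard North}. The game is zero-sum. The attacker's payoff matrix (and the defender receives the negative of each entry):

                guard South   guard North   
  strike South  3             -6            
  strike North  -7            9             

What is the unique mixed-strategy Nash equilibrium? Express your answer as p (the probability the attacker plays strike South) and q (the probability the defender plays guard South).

The attacker's mix must leave the defender indifferent between guard South and guard North.
  the defender's payoff from guard South: p·(-3) + (1−p)·7 = -10p + 7
  the defender's payoff from guard North: p·6 + (1−p)·(-9) = 15p - 9
  -10p + 7 = 15p - 9  ⇒  -25p = -16  ⇒  p = 16/25.
The defender's mix must leave the attacker indifferent between strike South and strike North.
  the attacker's expected payoff from strike South: q·3 + (1−q)·(-6) = 9q - 6
  the attacker's expected payoff from strike North: q·(-7) + (1−q)·9 = -16q + 9
  9q - 6 = -16q + 9  ⇒  25q = 15  ⇒  q = 3/5.

p = 16/25, q = 3/5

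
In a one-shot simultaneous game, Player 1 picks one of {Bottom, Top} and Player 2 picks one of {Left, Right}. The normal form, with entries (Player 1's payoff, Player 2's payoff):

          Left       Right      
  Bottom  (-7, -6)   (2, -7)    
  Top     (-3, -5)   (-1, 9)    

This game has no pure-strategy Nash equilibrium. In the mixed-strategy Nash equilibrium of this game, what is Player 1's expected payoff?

Player 1's indifference between Bottom and Top determines Player 2's mixing probability q:
  Player 1's payoff from Bottom: q·(-7) + (1−q)·2 = -9q + 2
  Player 1's payoff from Top: q·(-3) + (1−q)·(-1) = -2q - 1
  -9q + 2 = -2q - 1  ⇒  -7q = -3  ⇒  q = 3/7.
At equilibrium Player 1 is indifferent across rows, so Player 1's payoff equals the payoff from Bottom: (3/7)·(-7) + (4/7)·2 = -13/7.

-13/7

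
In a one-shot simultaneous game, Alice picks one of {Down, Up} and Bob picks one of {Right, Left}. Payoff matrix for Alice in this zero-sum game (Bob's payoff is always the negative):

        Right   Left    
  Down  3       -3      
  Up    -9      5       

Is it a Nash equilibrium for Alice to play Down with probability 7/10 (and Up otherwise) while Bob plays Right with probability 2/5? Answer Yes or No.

Check Bob's indifference given Alice's mix p = 7/10:
  payoff from Right = 3/5; payoff from Left = 3/5 — equal.
Check Alice's indifference given Bob's mix q = 2/5:
  payoff from Down = -3/5; payoff from Up = -3/5 — equal.
Both players are indifferent, so neither can profitably deviate.

Yes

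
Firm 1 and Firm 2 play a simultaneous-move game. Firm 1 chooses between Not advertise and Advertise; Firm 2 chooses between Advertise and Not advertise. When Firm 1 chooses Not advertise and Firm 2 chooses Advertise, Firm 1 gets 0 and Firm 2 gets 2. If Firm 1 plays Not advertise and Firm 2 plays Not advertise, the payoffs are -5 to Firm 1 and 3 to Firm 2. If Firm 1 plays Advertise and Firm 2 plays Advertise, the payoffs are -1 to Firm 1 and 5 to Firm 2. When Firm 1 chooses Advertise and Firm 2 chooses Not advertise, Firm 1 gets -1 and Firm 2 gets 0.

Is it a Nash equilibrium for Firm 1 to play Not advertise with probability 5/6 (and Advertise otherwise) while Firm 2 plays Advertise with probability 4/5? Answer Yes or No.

Check Firm 2's indifference given Firm 1's mix p = 5/6:
  payoff from Advertise = 5/2; payoff from Not advertise = 5/2 — equal.
Check Firm 1's indifference given Firm 2's mix q = 4/5:
  payoff from Not advertise = -1; payoff from Advertise = -1 — equal.
Both players are indifferent, so neither can profitably deviate.

Yes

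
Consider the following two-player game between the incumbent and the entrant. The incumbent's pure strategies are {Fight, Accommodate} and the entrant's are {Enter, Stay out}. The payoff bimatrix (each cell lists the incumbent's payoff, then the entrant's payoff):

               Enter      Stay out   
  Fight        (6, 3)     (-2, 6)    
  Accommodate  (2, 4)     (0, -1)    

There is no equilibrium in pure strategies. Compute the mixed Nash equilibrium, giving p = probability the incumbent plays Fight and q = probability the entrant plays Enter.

The entrant's indifference between Enter and Stay out determines the incumbent's mixing probability p:
  the entrant's payoff from Enter: p·3 + (1−p)·4 = -p + 4
  the entrant's payoff from Stay out: p·6 + (1−p)·(-1) = 7p - 1
  -p + 4 = 7p - 1  ⇒  -8p = -5  ⇒  p = 5/8.
Set the incumbent's expected payoff from Fight equal to that from Accommodate:
  the incumbent's payoff to Fight: q·6 + (1−q)·(-2) = 8q - 2
  the incumbent's payoff to Accommodate: q·2 + (1−q)·0 = 2q
  8q - 2 = 2q  ⇒  6q = 2  ⇒  q = 1/3.

p = 5/8, q = 1/3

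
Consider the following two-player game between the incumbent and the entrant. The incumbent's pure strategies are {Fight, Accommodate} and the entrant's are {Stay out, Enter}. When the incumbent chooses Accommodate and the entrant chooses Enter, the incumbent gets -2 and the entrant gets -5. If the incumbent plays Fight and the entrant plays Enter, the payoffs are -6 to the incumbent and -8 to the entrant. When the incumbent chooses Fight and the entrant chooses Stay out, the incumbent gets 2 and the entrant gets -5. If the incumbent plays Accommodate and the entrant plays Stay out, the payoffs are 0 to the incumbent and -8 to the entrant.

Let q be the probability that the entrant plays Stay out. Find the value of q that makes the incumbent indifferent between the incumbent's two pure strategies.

The incumbent's indifference between Fight and Accommodate determines the entrant's mixing probability q:
  the incumbent's payoff to Fight: q·2 + (1−q)·(-6) = 8q - 6
  the incumbent's payoff to Accommodate: q·0 + (1−q)·(-2) = 2q - 2
  8q - 6 = 2q - 2  ⇒  6q = 4  ⇒  q = 2/3.

q = 2/3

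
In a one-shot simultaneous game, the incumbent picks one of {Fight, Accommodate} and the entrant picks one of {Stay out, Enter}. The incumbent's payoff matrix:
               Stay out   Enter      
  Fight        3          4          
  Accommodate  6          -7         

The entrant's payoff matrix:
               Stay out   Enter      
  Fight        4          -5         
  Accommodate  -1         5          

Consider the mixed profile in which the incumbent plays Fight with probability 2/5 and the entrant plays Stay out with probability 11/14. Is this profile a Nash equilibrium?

Check the entrant's indifference given the incumbent's mix p = 2/5:
  payoff from Stay out = 1; payoff from Enter = 1 — equal.
Check the incumbent's indifference given the entrant's mix q = 11/14:
  payoff from Fight = 45/14; payoff from Accommodate = 45/14 — equal.
Both players are indifferent, so neither can profitably deviate.

Yes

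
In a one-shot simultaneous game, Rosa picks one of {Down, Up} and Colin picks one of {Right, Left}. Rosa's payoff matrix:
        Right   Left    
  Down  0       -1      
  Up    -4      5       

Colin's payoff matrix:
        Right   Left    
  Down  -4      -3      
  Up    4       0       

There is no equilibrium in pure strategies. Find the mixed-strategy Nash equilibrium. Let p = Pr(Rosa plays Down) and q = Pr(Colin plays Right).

p = 4/5, q = 3/5

Colin's indifference between Right and Left determines Rosa's mixing probability p:
  Colin's payoff from Right: p·(-4) + (1−p)·4 = -8p + 4
  Colin's payoff from Left: p·(-3) + (1−p)·0 = -3p
  -8p + 4 = -3p  ⇒  -5p = -4  ⇒  p = 4/5.
For Rosa to be willing to mix, Rosa must be indifferent between Down and Up, which pins down Colin's mix.
  Rosa's payoff to Down: q·0 + (1−q)·(-1) = q - 1
  Rosa's payoff to Up: q·(-4) + (1−q)·5 = -9q + 5
  q - 1 = -9q + 5  ⇒  10q = 6  ⇒  q = 3/5.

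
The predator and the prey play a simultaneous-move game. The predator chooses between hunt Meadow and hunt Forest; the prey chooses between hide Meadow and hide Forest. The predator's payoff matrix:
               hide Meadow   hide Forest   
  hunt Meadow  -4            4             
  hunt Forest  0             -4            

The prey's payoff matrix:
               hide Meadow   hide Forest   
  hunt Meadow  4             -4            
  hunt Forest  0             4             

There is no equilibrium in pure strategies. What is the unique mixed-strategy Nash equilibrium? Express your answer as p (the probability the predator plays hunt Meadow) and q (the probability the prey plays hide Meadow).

p = 1/3, q = 2/3

For the prey to be willing to mix, the prey must be indifferent between hide Meadow and hide Forest, which pins down the predator's mix.
  the prey's expected payoff from hide Meadow: p·4 + (1−p)·0 = 4p
  the prey's expected payoff from hide Forest: p·(-4) + (1−p)·4 = -8p + 4
  4p = -8p + 4  ⇒  12p = 4  ⇒  p = 1/3.
In a mixed equilibrium the predator is indifferent between hunt Meadow and hunt Forest; this condition fixes q.
  the predator's expected payoff from hunt Meadow: q·(-4) + (1−q)·4 = -8q + 4
  the predator's expected payoff from hunt Forest: q·0 + (1−q)·(-4) = 4q - 4
  -8q + 4 = 4q - 4  ⇒  -12q = -8  ⇒  q = 2/3.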